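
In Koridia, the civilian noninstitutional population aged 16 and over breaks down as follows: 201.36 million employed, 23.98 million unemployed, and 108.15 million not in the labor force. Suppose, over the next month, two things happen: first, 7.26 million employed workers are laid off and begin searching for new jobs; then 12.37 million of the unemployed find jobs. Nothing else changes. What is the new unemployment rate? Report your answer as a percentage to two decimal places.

New unemployment rate ≈ 8.37%.

Initially, labor force = 201.36 + 23.98 = 225.34 million, so u = 23.98/225.34 = 10.64%.
After the first change, employed falls and unemployed rises by 7.26; labor force unchanged → E = 194.10, U = 31.24, labor force = 225.34 million.
After the second change, unemployed falls and employed rises by 12.37; labor force unchanged → E = 206.47, U = 18.87, labor force = 225.34 million.
New unemployment rate = 18.87 / 225.34 = 8.37%.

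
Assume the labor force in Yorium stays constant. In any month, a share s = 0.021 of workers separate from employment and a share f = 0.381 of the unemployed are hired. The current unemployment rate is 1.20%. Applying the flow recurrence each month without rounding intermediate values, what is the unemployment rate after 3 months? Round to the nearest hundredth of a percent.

With a fixed labor force, u_{t+1} = u_t + s·(1−u_t) − f·u_t = u_t·(1−s−f) + s.
Here 1−s−f = 0.598 and s = 0.021.
u_1 = 0.012000 × 0.598 + 0.021 = 0.028176.
u_2 = 0.028176 × 0.598 + 0.021 = 0.037849.
u_3 = 0.037849 × 0.598 + 0.021 = 0.043634.

Unemployment rate after three months ≈ 4.36%.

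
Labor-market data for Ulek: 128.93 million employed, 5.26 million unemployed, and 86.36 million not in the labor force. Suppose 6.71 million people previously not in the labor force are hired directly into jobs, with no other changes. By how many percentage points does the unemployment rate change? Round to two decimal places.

Initially, labor force = 128.93 + 5.26 = 134.19 million, so u = 5.26/134.19 = 3.92%.
After the change, employed and labor force both rise by 6.71; unemployed unchanged → E = 135.64, U = 5.26, labor force = 140.90 million.
New unemployment rate = 5.26 / 140.90 = 3.73%.
Change = 3.73% − 3.92% = −0.19 percentage points.

The unemployment rate changes by −0.19 percentage points.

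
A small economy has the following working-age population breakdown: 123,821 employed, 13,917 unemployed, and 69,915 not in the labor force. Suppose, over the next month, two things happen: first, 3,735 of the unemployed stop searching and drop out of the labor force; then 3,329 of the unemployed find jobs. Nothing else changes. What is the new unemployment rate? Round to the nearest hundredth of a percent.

Initially, labor force = 123,821 + 13,917 = 137,738, so u = 13,917/137,738 = 10.10%.
After the first change, unemployed and labor force both fall by 3,735 → E = 123,821, U = 10,182, labor force = 134,003.
After the second change, unemployed falls and employed rises by 3,329; labor force unchanged → E = 127,150, U = 6,853, labor force = 134,003.
New unemployment rate = 6,853 / 134,003 = 5.11%.

New unemployment rate ≈ 5.11%.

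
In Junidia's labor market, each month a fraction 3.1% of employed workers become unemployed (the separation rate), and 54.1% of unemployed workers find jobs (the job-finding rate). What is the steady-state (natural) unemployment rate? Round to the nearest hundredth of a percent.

Steady-state unemployment rate ≈ 5.42%.

At steady state the flows balance: s·E = f·U, so U/(E+U) = s/(s+f).
u* = 3.1 / (3.1 + 54.1) = 3.1 / 57.20 = 5.42%.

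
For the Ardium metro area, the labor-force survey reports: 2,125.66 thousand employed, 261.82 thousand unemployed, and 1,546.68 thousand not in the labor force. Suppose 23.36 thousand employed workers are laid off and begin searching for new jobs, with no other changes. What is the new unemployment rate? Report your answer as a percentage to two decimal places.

Initially, labor force = 2,125.66 + 261.82 = 2,387.48 thousand, so u = 261.82/2,387.48 = 10.97%.
After the change, employed falls and unemployed rises by 23.36; labor force unchanged → E = 2,102.30, U = 285.18, labor force = 2,387.48 thousand.
New unemployment rate = 285.18 / 2,387.48 = 11.94%.

New unemployment rate ≈ 11.94%.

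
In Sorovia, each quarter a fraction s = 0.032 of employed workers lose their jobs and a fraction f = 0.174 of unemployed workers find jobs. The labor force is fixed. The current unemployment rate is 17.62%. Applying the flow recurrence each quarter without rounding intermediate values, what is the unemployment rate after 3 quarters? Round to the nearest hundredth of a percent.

Unemployment rate after three quarters ≈ 16.58%.

With a fixed labor force, u_{t+1} = u_t + s·(1−u_t) − f·u_t = u_t·(1−s−f) + s.
Here 1−s−f = 0.794 and s = 0.032.
u_1 = 0.176200 × 0.794 + 0.032 = 0.171903.
u_2 = 0.171903 × 0.794 + 0.032 = 0.168491.
u_3 = 0.168491 × 0.794 + 0.032 = 0.165782.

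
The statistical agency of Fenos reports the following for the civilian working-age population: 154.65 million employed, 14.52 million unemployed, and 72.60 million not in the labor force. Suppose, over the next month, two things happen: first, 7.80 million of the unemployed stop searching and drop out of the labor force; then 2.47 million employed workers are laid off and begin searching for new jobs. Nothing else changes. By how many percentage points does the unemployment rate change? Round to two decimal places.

The unemployment rate changes by −2.89 percentage points.

Initially, labor force = 154.65 + 14.52 = 169.17 million, so u = 14.52/169.17 = 8.58%.
After the first change, unemployed and labor force both fall by 7.80 → E = 154.65, U = 6.72, labor force = 161.37 million.
After the second change, employed falls and unemployed rises by 2.47; labor force unchanged → E = 152.18, U = 9.19, labor force = 161.37 million.
New unemployment rate = 9.19 / 161.37 = 5.69%.
Change = 5.69% − 8.58% = −2.89 percentage points.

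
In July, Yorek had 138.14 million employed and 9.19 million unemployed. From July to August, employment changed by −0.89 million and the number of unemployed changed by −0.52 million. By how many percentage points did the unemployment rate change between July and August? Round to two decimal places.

July: labor force = 138.14 + 9.19 = 147.33; u = 9.19/147.33 = 6.24%.
August: labor force = 137.25 + 8.67 = 145.92; u = 8.67/145.92 = 5.94%.
Change = 5.94% − 6.24% = −0.30 pp.

The unemployment rate changed by −0.30 percentage points.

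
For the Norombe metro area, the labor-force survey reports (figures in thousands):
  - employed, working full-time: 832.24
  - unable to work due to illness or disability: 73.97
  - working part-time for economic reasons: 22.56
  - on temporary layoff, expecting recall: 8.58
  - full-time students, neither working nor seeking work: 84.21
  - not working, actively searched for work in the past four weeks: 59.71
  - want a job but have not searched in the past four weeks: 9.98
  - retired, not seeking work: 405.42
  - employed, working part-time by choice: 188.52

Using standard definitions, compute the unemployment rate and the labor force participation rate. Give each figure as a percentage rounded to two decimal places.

Employed = 832.24 + 22.56 + 188.52 = 1,043.32 thousand (anyone who worked, including part-time for economic reasons, counts as employed).
Unemployed = 8.58 + 59.71 = 68.29 thousand (jobless and actively searching, or on temporary layoff).
Labor force = 1,043.32 + 68.29 = 1,111.61 thousand.
Not in labor force = 73.97 + 84.21 + 9.98 + 405.42 = 573.58 thousand (those not working and not actively searching are outside the labor force — including those who want a job but have given up searching).
Civilian working-age population = 1,111.61 + 573.58 = 1,685.19 thousand.
Unemployment rate = 68.29 / 1,111.61 = 6.14%.
Labor force participation rate = 1,111.61 / 1,685.19 = 65.96%.

Unemployment rate ≈ 6.14%; labor force participation rate ≈ 65.96%.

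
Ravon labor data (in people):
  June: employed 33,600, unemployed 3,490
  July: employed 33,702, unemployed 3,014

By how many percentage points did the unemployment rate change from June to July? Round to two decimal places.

The unemployment rate changed by −1.20 percentage points.

June: labor force = 33,600 + 3,490 = 37,090; u = 3,490/37,090 = 9.41%.
July: labor force = 33,702 + 3,014 = 36,716; u = 3,014/36,716 = 8.21%.
Change = 8.21% − 9.41% = −1.20 pp.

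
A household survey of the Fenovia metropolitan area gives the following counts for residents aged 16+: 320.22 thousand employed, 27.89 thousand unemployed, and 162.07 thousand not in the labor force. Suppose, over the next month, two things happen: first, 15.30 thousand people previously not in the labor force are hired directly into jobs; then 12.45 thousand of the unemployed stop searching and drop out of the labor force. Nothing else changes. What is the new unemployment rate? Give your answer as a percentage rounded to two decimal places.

Initially, labor force = 320.22 + 27.89 = 348.11 thousand, so u = 27.89/348.11 = 8.01%.
After the first change, employed and labor force both rise by 15.30; unemployed unchanged → E = 335.52, U = 27.89, labor force = 363.41 thousand.
After the second change, unemployed and labor force both fall by 12.45 → E = 335.52, U = 15.44, labor force = 350.96 thousand.
New unemployment rate = 15.44 / 350.96 = 4.40%.

New unemployment rate ≈ 4.40%.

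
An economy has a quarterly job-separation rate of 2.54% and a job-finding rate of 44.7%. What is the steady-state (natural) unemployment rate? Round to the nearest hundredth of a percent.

At steady state the flows balance: s·E = f·U, so U/(E+U) = s/(s+f).
u* = 2.54 / (2.54 + 44.7) = 2.54 / 47.24 = 5.38%.

Steady-state unemployment rate ≈ 5.38%.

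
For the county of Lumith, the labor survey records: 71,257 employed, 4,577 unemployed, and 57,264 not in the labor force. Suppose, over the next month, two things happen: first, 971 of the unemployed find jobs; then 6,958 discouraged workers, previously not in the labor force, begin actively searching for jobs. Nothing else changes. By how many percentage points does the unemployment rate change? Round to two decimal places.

The unemployment rate changes by +6.72 percentage points.

Initially, labor force = 71,257 + 4,577 = 75,834, so u = 4,577/75,834 = 6.04%.
After the first change, unemployed falls and employed rises by 971; labor force unchanged → E = 72,228, U = 3,606, labor force = 75,834.
After the second change, unemployed and labor force both rise by 6,958 → E = 72,228, U = 10,564, labor force = 82,792.
New unemployment rate = 10,564 / 82,792 = 12.76%.
Change = 12.76% − 6.04% = +6.72 percentage points.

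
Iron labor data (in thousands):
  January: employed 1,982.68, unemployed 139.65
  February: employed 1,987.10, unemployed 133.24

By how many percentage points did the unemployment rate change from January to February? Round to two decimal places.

January: labor force = 1,982.68 + 139.65 = 2,122.33; u = 139.65/2,122.33 = 6.58%.
February: labor force = 1,987.10 + 133.24 = 2,120.34; u = 133.24/2,120.34 = 6.28%.
Change = 6.28% − 6.58% = −0.30 pp.

The unemployment rate changed by −0.30 percentage points.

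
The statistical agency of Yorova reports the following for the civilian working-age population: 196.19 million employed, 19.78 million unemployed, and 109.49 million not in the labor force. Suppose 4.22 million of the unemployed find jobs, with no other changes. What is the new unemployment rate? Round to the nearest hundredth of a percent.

New unemployment rate ≈ 7.20%.

Initially, labor force = 196.19 + 19.78 = 215.97 million, so u = 19.78/215.97 = 9.16%.
After the change, unemployed falls and employed rises by 4.22; labor force unchanged → E = 200.41, U = 15.56, labor force = 215.97 million.
New unemployment rate = 15.56 / 215.97 = 7.20%.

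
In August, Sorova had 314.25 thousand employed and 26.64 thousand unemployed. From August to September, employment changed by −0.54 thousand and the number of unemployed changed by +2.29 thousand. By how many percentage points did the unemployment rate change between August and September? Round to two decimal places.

August: labor force = 314.25 + 26.64 = 340.89; u = 26.64/340.89 = 7.81%.
September: labor force = 313.71 + 28.93 = 342.64; u = 28.93/342.64 = 8.44%.
Change = 8.44% − 7.81% = +0.63 pp.

The unemployment rate changed by +0.63 percentage points.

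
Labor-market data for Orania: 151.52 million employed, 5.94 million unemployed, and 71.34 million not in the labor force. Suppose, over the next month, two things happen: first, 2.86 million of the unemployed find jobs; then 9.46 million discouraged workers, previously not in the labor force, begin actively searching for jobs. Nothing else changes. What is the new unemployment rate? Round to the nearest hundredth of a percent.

Initially, labor force = 151.52 + 5.94 = 157.46 million, so u = 5.94/157.46 = 3.77%.
After the first change, unemployed falls and employed rises by 2.86; labor force unchanged → E = 154.38, U = 3.08, labor force = 157.46 million.
After the second change, unemployed and labor force both rise by 9.46 → E = 154.38, U = 12.54, labor force = 166.92 million.
New unemployment rate = 12.54 / 166.92 = 7.51%.

New unemployment rate ≈ 7.51%.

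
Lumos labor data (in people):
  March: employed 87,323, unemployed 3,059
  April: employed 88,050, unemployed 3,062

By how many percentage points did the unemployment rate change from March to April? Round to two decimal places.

The unemployment rate changed by −0.02 percentage points.

March: labor force = 87,323 + 3,059 = 90,382; u = 3,059/90,382 = 3.38%.
April: labor force = 88,050 + 3,062 = 91,112; u = 3,062/91,112 = 3.36%.
Change = 3.36% − 3.38% = −0.02 pp.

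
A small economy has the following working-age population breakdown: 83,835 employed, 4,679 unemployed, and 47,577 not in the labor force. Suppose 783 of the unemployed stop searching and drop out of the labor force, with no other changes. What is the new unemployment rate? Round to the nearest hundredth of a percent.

New unemployment rate ≈ 4.44%.

Initially, labor force = 83,835 + 4,679 = 88,514, so u = 4,679/88,514 = 5.29%.
After the change, unemployed and labor force both fall by 783 → E = 83,835, U = 3,896, labor force = 87,731.
New unemployment rate = 3,896 / 87,731 = 4.44%.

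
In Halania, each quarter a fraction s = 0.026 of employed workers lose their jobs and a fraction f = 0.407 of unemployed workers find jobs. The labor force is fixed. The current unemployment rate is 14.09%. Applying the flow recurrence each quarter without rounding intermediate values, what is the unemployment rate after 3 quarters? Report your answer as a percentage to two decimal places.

With a fixed labor force, u_{t+1} = u_t + s·(1−u_t) − f·u_t = u_t·(1−s−f) + s.
Here 1−s−f = 0.567 and s = 0.026.
u_1 = 0.140900 × 0.567 + 0.026 = 0.105890.
u_2 = 0.105890 × 0.567 + 0.026 = 0.086040.
u_3 = 0.086040 × 0.567 + 0.026 = 0.074785.

Unemployment rate after three quarters ≈ 7.48%.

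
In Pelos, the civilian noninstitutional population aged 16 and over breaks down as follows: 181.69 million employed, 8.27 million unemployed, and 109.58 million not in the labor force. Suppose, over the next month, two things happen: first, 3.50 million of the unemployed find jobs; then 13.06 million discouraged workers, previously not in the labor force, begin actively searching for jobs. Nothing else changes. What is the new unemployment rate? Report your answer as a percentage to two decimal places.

Initially, labor force = 181.69 + 8.27 = 189.96 million, so u = 8.27/189.96 = 4.35%.
After the first change, unemployed falls and employed rises by 3.50; labor force unchanged → E = 185.19, U = 4.77, labor force = 189.96 million.
After the second change, unemployed and labor force both rise by 13.06 → E = 185.19, U = 17.83, labor force = 203.02 million.
New unemployment rate = 17.83 / 203.02 = 8.78%.

New unemployment rate ≈ 8.78%.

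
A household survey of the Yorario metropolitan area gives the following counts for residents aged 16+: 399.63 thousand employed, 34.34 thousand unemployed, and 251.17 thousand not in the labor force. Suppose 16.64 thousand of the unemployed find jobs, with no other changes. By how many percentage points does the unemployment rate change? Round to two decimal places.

Initially, labor force = 399.63 + 34.34 = 433.97 thousand, so u = 34.34/433.97 = 7.91%.
After the change, unemployed falls and employed rises by 16.64; labor force unchanged → E = 416.27, U = 17.70, labor force = 433.97 thousand.
New unemployment rate = 17.70 / 433.97 = 4.08%.
Change = 4.08% − 7.91% = −3.83 percentage points.

The unemployment rate changes by −3.83 percentage points.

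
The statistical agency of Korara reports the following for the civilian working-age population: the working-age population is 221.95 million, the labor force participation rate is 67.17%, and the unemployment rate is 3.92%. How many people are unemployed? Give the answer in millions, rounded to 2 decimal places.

Labor force = 0.6717 × 221.95 = 149.08 million.
Unemployed = 0.0392 × 149.08 ≈ 5.84 million.

About 5.84 million are unemployed.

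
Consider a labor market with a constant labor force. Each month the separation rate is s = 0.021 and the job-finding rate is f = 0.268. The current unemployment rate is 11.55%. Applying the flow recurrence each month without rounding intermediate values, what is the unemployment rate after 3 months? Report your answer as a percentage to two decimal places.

Unemployment rate after three months ≈ 8.81%.

With a fixed labor force, u_{t+1} = u_t + s·(1−u_t) − f·u_t = u_t·(1−s−f) + s.
Here 1−s−f = 0.711 and s = 0.021.
u_1 = 0.115500 × 0.711 + 0.021 = 0.103121.
u_2 = 0.103121 × 0.711 + 0.021 = 0.094319.
u_3 = 0.094319 × 0.711 + 0.021 = 0.088061.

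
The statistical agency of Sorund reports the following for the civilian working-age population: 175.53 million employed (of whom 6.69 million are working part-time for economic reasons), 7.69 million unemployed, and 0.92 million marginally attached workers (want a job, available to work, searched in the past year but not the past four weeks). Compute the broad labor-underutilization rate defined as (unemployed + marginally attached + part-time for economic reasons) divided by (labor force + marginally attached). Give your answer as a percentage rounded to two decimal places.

Labor force = 175.53 + 7.69 = 183.22 million.
Numerator = 7.69 + 0.92 + 6.69 = 15.30 million.
Denominator = 183.22 + 0.92 = 184.14 million.
Broad rate = 15.30 / 184.14 = 8.31%.

Broad underutilization rate ≈ 8.31%.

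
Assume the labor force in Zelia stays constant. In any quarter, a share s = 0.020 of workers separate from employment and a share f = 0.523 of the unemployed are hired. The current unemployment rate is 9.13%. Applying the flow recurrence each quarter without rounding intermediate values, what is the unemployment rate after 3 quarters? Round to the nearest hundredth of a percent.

Unemployment rate after three quarters ≈ 4.20%.

With a fixed labor force, u_{t+1} = u_t + s·(1−u_t) − f·u_t = u_t·(1−s−f) + s.
Here 1−s−f = 0.457 and s = 0.020.
u_1 = 0.091300 × 0.457 + 0.020 = 0.061724.
u_2 = 0.061724 × 0.457 + 0.020 = 0.048208.
u_3 = 0.048208 × 0.457 + 0.020 = 0.042031.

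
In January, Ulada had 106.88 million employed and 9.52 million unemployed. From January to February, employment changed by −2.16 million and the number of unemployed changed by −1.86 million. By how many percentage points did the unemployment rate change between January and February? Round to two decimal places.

January: labor force = 106.88 + 9.52 = 116.40; u = 9.52/116.40 = 8.18%.
February: labor force = 104.72 + 7.66 = 112.38; u = 7.66/112.38 = 6.82%.
Change = 6.82% − 8.18% = −1.36 pp.

The unemployment rate changed by −1.36 percentage points.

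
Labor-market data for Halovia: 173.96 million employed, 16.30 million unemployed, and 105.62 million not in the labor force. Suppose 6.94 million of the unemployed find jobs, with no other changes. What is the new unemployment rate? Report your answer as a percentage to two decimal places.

Initially, labor force = 173.96 + 16.30 = 190.26 million, so u = 16.30/190.26 = 8.57%.
After the change, unemployed falls and employed rises by 6.94; labor force unchanged → E = 180.90, U = 9.36, labor force = 190.26 million.
New unemployment rate = 9.36 / 190.26 = 4.92%.

New unemployment rate ≈ 4.92%.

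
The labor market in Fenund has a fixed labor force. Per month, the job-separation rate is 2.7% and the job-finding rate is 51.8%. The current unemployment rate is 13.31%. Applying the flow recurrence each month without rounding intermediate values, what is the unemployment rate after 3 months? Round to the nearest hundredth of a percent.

Unemployment rate after three months ≈ 5.74%.

With a fixed labor force, u_{t+1} = u_t + s·(1−u_t) − f·u_t = u_t·(1−s−f) + s.
Here 1−s−f = 0.455 and s = 0.027.
u_1 = 0.133100 × 0.455 + 0.027 = 0.087560.
u_2 = 0.087560 × 0.455 + 0.027 = 0.066840.
u_3 = 0.066840 × 0.455 + 0.027 = 0.057412.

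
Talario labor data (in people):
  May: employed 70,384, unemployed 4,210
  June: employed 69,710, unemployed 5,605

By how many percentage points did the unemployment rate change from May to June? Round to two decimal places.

The unemployment rate changed by +1.80 percentage points.

May: labor force = 70,384 + 4,210 = 74,594; u = 4,210/74,594 = 5.64%.
June: labor force = 69,710 + 5,605 = 75,315; u = 5,605/75,315 = 7.44%.
Change = 7.44% − 5.64% = +1.80 pp.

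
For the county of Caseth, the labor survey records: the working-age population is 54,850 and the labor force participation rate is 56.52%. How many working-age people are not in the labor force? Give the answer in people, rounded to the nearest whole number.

About 23,849 are not in the labor force.

Share not in the labor force = 1 − 0.5652 = 0.4348.
Not in labor force = 0.4348 × 54,850 ≈ 23,849.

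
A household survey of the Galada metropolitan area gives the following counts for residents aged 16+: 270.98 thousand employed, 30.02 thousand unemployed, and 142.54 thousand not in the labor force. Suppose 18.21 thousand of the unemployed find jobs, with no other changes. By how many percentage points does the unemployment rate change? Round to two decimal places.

The unemployment rate changes by −6.05 percentage points.

Initially, labor force = 270.98 + 30.02 = 301.00 thousand, so u = 30.02/301.00 = 9.97%.
After the change, unemployed falls and employed rises by 18.21; labor force unchanged → E = 289.19, U = 11.81, labor force = 301.00 thousand.
New unemployment rate = 11.81 / 301.00 = 3.92%.
Change = 3.92% − 9.97% = −6.05 percentage points.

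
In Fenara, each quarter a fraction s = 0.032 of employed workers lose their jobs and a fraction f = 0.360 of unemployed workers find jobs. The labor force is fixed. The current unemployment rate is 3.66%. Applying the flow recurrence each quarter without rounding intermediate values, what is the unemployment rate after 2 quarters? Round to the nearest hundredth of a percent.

With a fixed labor force, u_{t+1} = u_t + s·(1−u_t) − f·u_t = u_t·(1−s−f) + s.
Here 1−s−f = 0.608 and s = 0.032.
u_1 = 0.036600 × 0.608 + 0.032 = 0.054253.
u_2 = 0.054253 × 0.608 + 0.032 = 0.064986.

Unemployment rate after two quarters ≈ 6.50%.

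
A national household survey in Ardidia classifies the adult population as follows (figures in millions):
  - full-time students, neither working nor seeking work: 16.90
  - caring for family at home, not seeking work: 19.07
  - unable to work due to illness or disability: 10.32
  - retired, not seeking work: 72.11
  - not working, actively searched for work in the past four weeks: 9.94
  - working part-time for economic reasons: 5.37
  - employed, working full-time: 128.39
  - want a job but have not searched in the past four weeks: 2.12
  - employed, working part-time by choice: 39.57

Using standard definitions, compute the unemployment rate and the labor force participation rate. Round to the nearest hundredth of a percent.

Unemployment rate ≈ 5.42%; labor force participation rate ≈ 60.33%.

Employed = 5.37 + 128.39 + 39.57 = 173.33 million (anyone who worked, including part-time for economic reasons, counts as employed).
Unemployed = 9.94 million.
Labor force = 173.33 + 9.94 = 183.27 million.
Not in labor force = 16.90 + 19.07 + 10.32 + 72.11 + 2.12 = 120.52 million (those not working and not actively searching are outside the labor force — including those who want a job but have given up searching).
Civilian working-age population = 183.27 + 120.52 = 303.79 million.
Unemployment rate = 9.94 / 183.27 = 5.42%.
Labor force participation rate = 183.27 / 303.79 = 60.33%.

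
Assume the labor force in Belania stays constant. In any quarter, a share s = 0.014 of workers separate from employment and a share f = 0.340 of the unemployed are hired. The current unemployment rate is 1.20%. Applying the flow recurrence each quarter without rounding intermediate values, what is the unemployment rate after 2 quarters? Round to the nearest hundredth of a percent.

With a fixed labor force, u_{t+1} = u_t + s·(1−u_t) − f·u_t = u_t·(1−s−f) + s.
Here 1−s−f = 0.646 and s = 0.014.
u_1 = 0.012000 × 0.646 + 0.014 = 0.021752.
u_2 = 0.021752 × 0.646 + 0.014 = 0.028052.

Unemployment rate after two quarters ≈ 2.81%.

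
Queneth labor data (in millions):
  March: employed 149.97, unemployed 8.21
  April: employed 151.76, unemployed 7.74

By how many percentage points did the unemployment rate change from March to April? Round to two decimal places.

The unemployment rate changed by −0.34 percentage points.

March: labor force = 149.97 + 8.21 = 158.18; u = 8.21/158.18 = 5.19%.
April: labor force = 151.76 + 7.74 = 159.50; u = 7.74/159.50 = 4.85%.
Change = 4.85% − 5.19% = −0.34 pp.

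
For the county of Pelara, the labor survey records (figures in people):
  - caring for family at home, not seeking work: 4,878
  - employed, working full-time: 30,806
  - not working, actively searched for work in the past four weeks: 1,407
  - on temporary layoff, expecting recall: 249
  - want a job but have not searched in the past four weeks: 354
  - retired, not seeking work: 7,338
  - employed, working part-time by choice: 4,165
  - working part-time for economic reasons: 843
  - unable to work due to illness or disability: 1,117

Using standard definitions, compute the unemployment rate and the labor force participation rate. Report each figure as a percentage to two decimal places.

Employed = 30,806 + 4,165 + 843 = 35,814 (anyone who worked, including part-time for economic reasons, counts as employed).
Unemployed = 1,407 + 249 = 1,656 (jobless and actively searching, or on temporary layoff).
Labor force = 35,814 + 1,656 = 37,470.
Not in labor force = 4,878 + 354 + 7,338 + 1,117 = 13,687 (those not working and not actively searching are outside the labor force — including those who want a job but have given up searching).
Civilian working-age population = 37,470 + 13,687 = 51,157.
Unemployment rate = 1,656 / 37,470 = 4.42%.
Labor force participation rate = 37,470 / 51,157 = 73.25%.

Unemployment rate ≈ 4.42%; labor force participation rate ≈ 73.25%.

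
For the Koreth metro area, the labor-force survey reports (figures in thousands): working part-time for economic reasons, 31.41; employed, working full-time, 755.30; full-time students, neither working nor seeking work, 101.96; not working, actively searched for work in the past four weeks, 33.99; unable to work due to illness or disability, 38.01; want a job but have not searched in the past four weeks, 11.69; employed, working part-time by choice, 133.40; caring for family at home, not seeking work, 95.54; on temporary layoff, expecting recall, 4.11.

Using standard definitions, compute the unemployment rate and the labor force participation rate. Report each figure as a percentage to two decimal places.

Employed = 31.41 + 755.30 + 133.40 = 920.11 thousand (anyone who worked, including part-time for economic reasons, counts as employed).
Unemployed = 33.99 + 4.11 = 38.10 thousand (jobless and actively searching, or on temporary layoff).
Labor force = 920.11 + 38.10 = 958.21 thousand.
Not in labor force = 101.96 + 38.01 + 11.69 + 95.54 = 247.20 thousand (those not working and not actively searching are outside the labor force — including those who want a job but have given up searching).
Civilian working-age population = 958.21 + 247.20 = 1,205.41 thousand.
Unemployment rate = 38.10 / 958.21 = 3.98%.
Labor force participation rate = 958.21 / 1,205.41 = 79.49%.

Unemployment rate ≈ 3.98%; labor force participation rate ≈ 79.49%.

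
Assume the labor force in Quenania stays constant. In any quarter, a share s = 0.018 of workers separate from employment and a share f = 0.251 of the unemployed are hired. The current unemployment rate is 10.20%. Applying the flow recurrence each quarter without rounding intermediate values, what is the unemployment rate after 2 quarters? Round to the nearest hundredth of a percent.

Unemployment rate after two quarters ≈ 8.57%.

With a fixed labor force, u_{t+1} = u_t + s·(1−u_t) − f·u_t = u_t·(1−s−f) + s.
Here 1−s−f = 0.731 and s = 0.018.
u_1 = 0.102000 × 0.731 + 0.018 = 0.092562.
u_2 = 0.092562 × 0.731 + 0.018 = 0.085663.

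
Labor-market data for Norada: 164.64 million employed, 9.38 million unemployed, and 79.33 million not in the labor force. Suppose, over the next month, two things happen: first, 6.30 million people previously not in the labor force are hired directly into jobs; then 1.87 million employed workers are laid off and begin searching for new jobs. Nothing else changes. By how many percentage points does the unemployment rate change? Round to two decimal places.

The unemployment rate changes by +0.85 percentage points.

Initially, labor force = 164.64 + 9.38 = 174.02 million, so u = 9.38/174.02 = 5.39%.
After the first change, employed and labor force both rise by 6.30; unemployed unchanged → E = 170.94, U = 9.38, labor force = 180.32 million.
After the second change, employed falls and unemployed rises by 1.87; labor force unchanged → E = 169.07, U = 11.25, labor force = 180.32 million.
New unemployment rate = 11.25 / 180.32 = 6.24%.
Change = 6.24% − 5.39% = +0.85 percentage points.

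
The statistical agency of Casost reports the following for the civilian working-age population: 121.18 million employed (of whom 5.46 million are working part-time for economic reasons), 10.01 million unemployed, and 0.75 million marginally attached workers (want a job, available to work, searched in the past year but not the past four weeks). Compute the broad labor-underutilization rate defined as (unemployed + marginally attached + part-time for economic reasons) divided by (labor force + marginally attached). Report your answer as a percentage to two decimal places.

Broad underutilization rate ≈ 12.29%.

Labor force = 121.18 + 10.01 = 131.19 million.
Numerator = 10.01 + 0.75 + 5.46 = 16.22 million.
Denominator = 131.19 + 0.75 = 131.94 million.
Broad rate = 16.22 / 131.94 = 12.29%.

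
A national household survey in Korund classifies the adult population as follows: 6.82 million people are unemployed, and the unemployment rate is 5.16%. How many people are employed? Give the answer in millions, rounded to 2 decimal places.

About 125.35 million are employed.

Labor force = U / u = 6.82 / 0.0516 ≈ 132.17 million.
Employed = labor force − unemployed = 132.17 − 6.82 = 125.35 million.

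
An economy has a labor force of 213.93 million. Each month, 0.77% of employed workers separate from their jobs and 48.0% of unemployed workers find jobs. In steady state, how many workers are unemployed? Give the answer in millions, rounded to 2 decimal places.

About 3.38 million are unemployed in steady state.

Steady-state unemployment rate u* = s/(s+f) = 0.77/(0.77+48.0) = 0.015788.
Unemployed = u* × labor force = 0.015788 × 213.93 ≈ 3.38 million.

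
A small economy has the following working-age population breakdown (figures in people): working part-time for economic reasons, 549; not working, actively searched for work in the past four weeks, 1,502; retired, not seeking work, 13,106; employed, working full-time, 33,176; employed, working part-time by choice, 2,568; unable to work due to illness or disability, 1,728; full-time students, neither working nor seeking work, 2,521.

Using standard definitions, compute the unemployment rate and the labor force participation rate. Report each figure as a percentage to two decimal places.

Employed = 549 + 33,176 + 2,568 = 36,293 (anyone who worked, including part-time for economic reasons, counts as employed).
Unemployed = 1,502.
Labor force = 36,293 + 1,502 = 37,795.
Not in labor force = 13,106 + 1,728 + 2,521 = 17,355 (those not working and not actively searching are outside the labor force).
Civilian working-age population = 37,795 + 17,355 = 55,150.
Unemployment rate = 1,502 / 37,795 = 3.97%.
Labor force participation rate = 37,795 / 55,150 = 68.53%.

Unemployment rate ≈ 3.97%; labor force participation rate ≈ 68.53%.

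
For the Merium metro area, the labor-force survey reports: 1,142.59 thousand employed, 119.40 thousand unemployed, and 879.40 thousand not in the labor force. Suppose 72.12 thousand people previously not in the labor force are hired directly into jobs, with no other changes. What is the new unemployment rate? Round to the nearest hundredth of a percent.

New unemployment rate ≈ 8.95%.

Initially, labor force = 1,142.59 + 119.40 = 1,261.99 thousand, so u = 119.40/1,261.99 = 9.46%.
After the change, employed and labor force both rise by 72.12; unemployed unchanged → E = 1,214.71, U = 119.40, labor force = 1,334.11 thousand.
New unemployment rate = 119.40 / 1,334.11 = 8.95%.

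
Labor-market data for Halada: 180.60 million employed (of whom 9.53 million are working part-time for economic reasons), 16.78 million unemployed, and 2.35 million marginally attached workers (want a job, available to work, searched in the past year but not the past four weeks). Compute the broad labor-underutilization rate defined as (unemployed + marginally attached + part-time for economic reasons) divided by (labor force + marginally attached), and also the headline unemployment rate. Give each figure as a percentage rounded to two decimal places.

Broad underutilization rate ≈ 14.35%; headline unemployment rate ≈ 8.50%.

Labor force = 180.60 + 16.78 = 197.38 million.
Numerator = 16.78 + 2.35 + 9.53 = 28.66 million.
Denominator = 197.38 + 2.35 = 199.73 million.
Broad rate = 28.66 / 199.73 = 14.35%.
Headline unemployment rate = 16.78 / 197.38 = 8.50%.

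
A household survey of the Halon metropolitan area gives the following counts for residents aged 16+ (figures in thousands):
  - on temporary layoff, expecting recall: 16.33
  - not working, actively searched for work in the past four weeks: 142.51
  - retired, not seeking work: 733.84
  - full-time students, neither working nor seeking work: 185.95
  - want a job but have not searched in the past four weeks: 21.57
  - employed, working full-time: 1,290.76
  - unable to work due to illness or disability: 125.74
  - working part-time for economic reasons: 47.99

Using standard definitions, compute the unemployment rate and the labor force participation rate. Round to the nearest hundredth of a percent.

Employed = 1,290.76 + 47.99 = 1,338.75 thousand (anyone who worked, including part-time for economic reasons, counts as employed).
Unemployed = 16.33 + 142.51 = 158.84 thousand (jobless and actively searching, or on temporary layoff).
Labor force = 1,338.75 + 158.84 = 1,497.59 thousand.
Not in labor force = 733.84 + 185.95 + 21.57 + 125.74 = 1,067.10 thousand (those not working and not actively searching are outside the labor force — including those who want a job but have given up searching).
Civilian working-age population = 1,497.59 + 1,067.10 = 2,564.69 thousand.
Unemployment rate = 158.84 / 1,497.59 = 10.61%.
Labor force participation rate = 1,497.59 / 2,564.69 = 58.39%.

Unemployment rate ≈ 10.61%; labor force participation rate ≈ 58.39%.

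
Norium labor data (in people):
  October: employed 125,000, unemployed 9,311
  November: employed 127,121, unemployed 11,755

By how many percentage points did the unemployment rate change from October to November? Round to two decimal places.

October: labor force = 125,000 + 9,311 = 134,311; u = 9,311/134,311 = 6.93%.
November: labor force = 127,121 + 11,755 = 138,876; u = 11,755/138,876 = 8.46%.
Change = 8.46% − 6.93% = +1.53 pp.

The unemployment rate changed by +1.53 percentage points.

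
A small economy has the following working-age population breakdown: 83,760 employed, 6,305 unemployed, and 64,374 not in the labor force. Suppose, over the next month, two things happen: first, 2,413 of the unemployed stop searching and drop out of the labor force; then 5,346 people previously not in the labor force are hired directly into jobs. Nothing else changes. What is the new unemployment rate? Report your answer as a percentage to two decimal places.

Initially, labor force = 83,760 + 6,305 = 90,065, so u = 6,305/90,065 = 7.00%.
After the first change, unemployed and labor force both fall by 2,413 → E = 83,760, U = 3,892, labor force = 87,652.
After the second change, employed and labor force both rise by 5,346; unemployed unchanged → E = 89,106, U = 3,892, labor force = 92,998.
New unemployment rate = 3,892 / 92,998 = 4.19%.

New unemployment rate ≈ 4.19%.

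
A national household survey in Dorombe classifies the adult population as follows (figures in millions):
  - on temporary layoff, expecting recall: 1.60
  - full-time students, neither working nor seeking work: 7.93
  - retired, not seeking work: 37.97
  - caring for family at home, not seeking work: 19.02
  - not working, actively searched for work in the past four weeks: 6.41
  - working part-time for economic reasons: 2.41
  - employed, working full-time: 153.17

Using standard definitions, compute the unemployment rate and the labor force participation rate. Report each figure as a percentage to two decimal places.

Employed = 2.41 + 153.17 = 155.58 million (anyone who worked, including part-time for economic reasons, counts as employed).
Unemployed = 1.60 + 6.41 = 8.01 million (jobless and actively searching, or on temporary layoff).
Labor force = 155.58 + 8.01 = 163.59 million.
Not in labor force = 7.93 + 37.97 + 19.02 = 64.92 million (those not working and not actively searching are outside the labor force).
Civilian working-age population = 163.59 + 64.92 = 228.51 million.
Unemployment rate = 8.01 / 163.59 = 4.90%.
Labor force participation rate = 163.59 / 228.51 = 71.59%.

Unemployment rate ≈ 4.90%; labor force participation rate ≈ 71.59%.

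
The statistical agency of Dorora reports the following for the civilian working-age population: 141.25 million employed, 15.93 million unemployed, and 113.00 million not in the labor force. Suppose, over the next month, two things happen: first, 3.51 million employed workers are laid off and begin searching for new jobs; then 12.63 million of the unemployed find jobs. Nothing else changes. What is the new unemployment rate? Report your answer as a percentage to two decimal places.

New unemployment rate ≈ 4.33%.

Initially, labor force = 141.25 + 15.93 = 157.18 million, so u = 15.93/157.18 = 10.13%.
After the first change, employed falls and unemployed rises by 3.51; labor force unchanged → E = 137.74, U = 19.44, labor force = 157.18 million.
After the second change, unemployed falls and employed rises by 12.63; labor force unchanged → E = 150.37, U = 6.81, labor force = 157.18 million.
New unemployment rate = 6.81 / 157.18 = 4.33%.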